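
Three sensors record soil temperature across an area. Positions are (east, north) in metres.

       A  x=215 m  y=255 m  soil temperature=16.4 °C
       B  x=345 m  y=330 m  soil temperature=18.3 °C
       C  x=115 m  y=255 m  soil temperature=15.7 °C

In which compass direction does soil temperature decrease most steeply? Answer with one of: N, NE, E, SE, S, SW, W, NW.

SW

With T = a·x + b·y + c and A as origin, the differences give:
  130·a + 75·b = +1.9
  (-100)·a + 0·b = -0.7
Eliminate b (×0 and ×75, subtract): 7500·a = 52.50 → a = ∂T/∂x = +0.007000
Back-substitute: b = ∂T/∂y = +0.01320.
Steepest decrease is along −∇f = (-0.007000 E, -0.01320 N) → southwest.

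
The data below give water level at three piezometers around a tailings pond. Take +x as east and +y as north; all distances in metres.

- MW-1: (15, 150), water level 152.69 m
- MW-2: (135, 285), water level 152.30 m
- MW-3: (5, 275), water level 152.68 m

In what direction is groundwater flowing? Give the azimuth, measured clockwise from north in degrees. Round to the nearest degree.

With h = a·x + b·y + c and MW-1 as origin, the differences give:
  120·a + 135·b = -0.39
  (-10)·a + 125·b = -0.01
Eliminate b (×125 and ×135, subtract): 16350·a = -47.400 → a = ∂h/∂x = -0.002899
Back-substitute: b = ∂h/∂y = -0.0003119.
Flow direction (−∇h) has components (+0.002899 E, +0.0003119 N).
Azimuth = atan2(E, N) = atan2(+0.002899, +0.0003119) = 83.9° ≈ 084°.

084°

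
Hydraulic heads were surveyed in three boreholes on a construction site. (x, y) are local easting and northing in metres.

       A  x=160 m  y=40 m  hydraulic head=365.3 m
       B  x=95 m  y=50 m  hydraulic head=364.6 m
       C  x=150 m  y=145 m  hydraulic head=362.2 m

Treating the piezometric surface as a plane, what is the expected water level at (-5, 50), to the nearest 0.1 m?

With h = a·x + b·y + c and A as origin, the differences give:
  (-65)·a + 10·b = -0.7
  (-10)·a + 105·b = -3.1
Eliminate b (×105 and ×10, subtract): -6725·a = -42.50 → a = ∂h/∂x = +0.006320
Back-substitute: b = ∂h/∂y = -0.02892.
h(-5, 50) = 365.3 + (+0.006320)·(-165) + (-0.02892)·(10) = 365.3 -1.043 -0.289 = 363.968 m.

364.0 m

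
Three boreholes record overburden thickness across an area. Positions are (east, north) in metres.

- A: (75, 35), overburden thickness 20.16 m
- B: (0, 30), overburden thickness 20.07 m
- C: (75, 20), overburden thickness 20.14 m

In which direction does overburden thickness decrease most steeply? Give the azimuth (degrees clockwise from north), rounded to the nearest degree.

Differences from A: to B (Δx, Δy, Δh) = (-75, -5, -0.09); to C = (0, -15, -0.02).
Solve a·Δx + b·Δy = Δd: det = (-75)·(-15) − 0·(-5) = 1125.
∂d/∂x = [(-0.09)·(-15) − (-0.02)·(-5)] / 1125 = +0.001111
∂d/∂y = [(-75)·(-0.02) − 0·(-0.09)] / 1125 = +0.001333
Steepest decrease is along −∇f: components (-0.001111 E, -0.001333 N).
Azimuth = atan2(-0.001111, -0.001333) = 219.8° ≈ 220°.

220°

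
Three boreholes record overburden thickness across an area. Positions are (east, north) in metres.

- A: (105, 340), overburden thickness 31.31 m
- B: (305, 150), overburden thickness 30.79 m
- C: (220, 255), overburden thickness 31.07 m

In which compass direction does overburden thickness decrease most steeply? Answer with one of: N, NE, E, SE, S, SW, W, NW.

With d = a·x + b·y + c and A as origin, the differences give:
  200·a + (-190)·b = -0.52
  115·a + (-85)·b = -0.24
Eliminate b (×(-85) and ×(-190), subtract): 4850·a = -1.400 → a = ∂d/∂x = -0.0002887
Back-substitute: b = ∂d/∂y = +0.002433.
Steepest decrease is along −∇f = (+0.0002887 E, -0.002433 N) → south.

S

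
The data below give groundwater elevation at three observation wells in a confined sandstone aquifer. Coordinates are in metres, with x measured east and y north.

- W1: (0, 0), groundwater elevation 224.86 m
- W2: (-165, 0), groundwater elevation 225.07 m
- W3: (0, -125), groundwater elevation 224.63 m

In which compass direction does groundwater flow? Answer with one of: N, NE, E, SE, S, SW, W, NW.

∂h/∂x = (225.07 − 224.86) / (-165 − 0) = -0.001273
∂h/∂y = (224.63 − 224.86) / (-125 − 0) = +0.001840
Flow = −∇h = (+0.001273 east, -0.001840 north), which points southeast.

SE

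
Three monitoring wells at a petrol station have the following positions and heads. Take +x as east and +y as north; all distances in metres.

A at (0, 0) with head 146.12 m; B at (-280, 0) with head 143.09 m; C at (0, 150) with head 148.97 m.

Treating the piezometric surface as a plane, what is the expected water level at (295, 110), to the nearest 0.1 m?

∂h/∂x = (143.09 − 146.12) / (-280 − 0) = +0.01082
∂h/∂y = (148.97 − 146.12) / (150 − 0) = +0.01900
h(295, 110) = 146.12 + (+0.01082)·(295) + (+0.01900)·(110) = 146.12 +3.192 +2.090 = 151.402 m.

151.4 m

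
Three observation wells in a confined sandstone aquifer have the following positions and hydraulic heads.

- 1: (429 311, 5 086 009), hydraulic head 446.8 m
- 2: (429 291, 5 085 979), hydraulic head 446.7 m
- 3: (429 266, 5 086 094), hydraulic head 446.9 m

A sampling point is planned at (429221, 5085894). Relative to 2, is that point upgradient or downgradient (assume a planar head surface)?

Differences from 1: to 2 (Δx, Δy, Δh) = (-20, -30, -0.1); to 3 = (-45, 85, +0.1).
Solve a·Δx + b·Δy = Δh: det = (-20)·85 − (-45)·(-30) = -3050.
∂h/∂x = [(-0.1)·85 − (+0.1)·(-30)] / -3050 = +0.001803
∂h/∂y = [(-20)·(+0.1) − (-45)·(-0.1)] / -3050 = +0.002131
Head at (429221, 5085894) = 446.8 + (+0.001803)·(-90) + (+0.002131)·(-115) = 446.39 m.
That is lower than the 446.7 m at 2, so the point is downgradient.

downgradient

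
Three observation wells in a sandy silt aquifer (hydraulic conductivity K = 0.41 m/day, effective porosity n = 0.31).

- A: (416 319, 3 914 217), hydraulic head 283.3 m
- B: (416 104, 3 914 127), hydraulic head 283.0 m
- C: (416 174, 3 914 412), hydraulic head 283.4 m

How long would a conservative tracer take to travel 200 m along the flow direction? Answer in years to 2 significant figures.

With h = a·x + b·y + c and A as origin, the differences give:
  (-215)·a + (-90)·b = -0.3
  (-145)·a + 195·b = +0.1
Eliminate b (×195 and ×(-90), subtract): -54975·a = -49.50 → a = ∂h/∂x = +0.0009004
Back-substitute: b = ∂h/∂y = +0.001182.
|∇h| = √(0.0009004² + 0.001182²) = 0.001486
Seepage velocity v = K·i/n = 0.41 × 0.001486 / 0.31 = 0.001965 m/day.
t = 200 / 0.001965 = 1.018e+05 days = 279 years.

280 years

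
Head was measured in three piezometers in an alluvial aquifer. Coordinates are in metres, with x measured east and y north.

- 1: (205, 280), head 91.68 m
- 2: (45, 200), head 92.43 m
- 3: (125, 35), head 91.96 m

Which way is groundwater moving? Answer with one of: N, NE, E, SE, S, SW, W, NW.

With h = a·x + b·y + c and 1 as origin, the differences give:
  (-160)·a + (-80)·b = +0.75
  (-80)·a + (-245)·b = +0.28
Eliminate b (×(-245) and ×(-80), subtract): 32800·a = -161.350 → a = ∂h/∂x = -0.004919
Back-substitute: b = ∂h/∂y = +0.0004634.
Flow = −∇h = (+0.004919 east, -0.0004634 north), which points east.

E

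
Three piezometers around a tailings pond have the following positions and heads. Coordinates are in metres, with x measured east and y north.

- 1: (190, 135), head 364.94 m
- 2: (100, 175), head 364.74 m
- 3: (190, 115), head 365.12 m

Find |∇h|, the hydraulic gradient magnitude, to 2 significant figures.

0.0092

Taking 1 as reference: 2−1 = (-90, 40, -0.20); 3−1 = (0, -20, +0.18).
Solve a·Δx + b·Δy = Δh: det = (-90)·(-20) − 0·40 = 1800.
∂h/∂x = [(-0.20)·(-20) − (+0.18)·40] / 1800 = -0.001778
∂h/∂y = [(-90)·(+0.18) − 0·(-0.20)] / 1800 = -0.009000
|∇h| = √(-0.001778² + -0.009000²) = 0.009174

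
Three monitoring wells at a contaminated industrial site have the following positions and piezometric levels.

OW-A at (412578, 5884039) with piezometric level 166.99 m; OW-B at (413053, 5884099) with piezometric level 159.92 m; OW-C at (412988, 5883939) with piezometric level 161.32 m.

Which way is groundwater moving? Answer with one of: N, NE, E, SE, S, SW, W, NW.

E

Taking OW-A as reference: OW-B−OW-A = (475, 60, -7.07); OW-C−OW-A = (410, -100, -5.67).
Determinant of the coordinate differences = 475·(-100) − 410·60 = -72100.
∂h/∂x = [(-7.07)·(-100) − (-5.67)·60] / -72100 = -0.01452
∂h/∂y = [475·(-5.67) − 410·(-7.07)] / -72100 = -0.002850
Flow = −∇h = (+0.01452 east, +0.002850 north), which points east.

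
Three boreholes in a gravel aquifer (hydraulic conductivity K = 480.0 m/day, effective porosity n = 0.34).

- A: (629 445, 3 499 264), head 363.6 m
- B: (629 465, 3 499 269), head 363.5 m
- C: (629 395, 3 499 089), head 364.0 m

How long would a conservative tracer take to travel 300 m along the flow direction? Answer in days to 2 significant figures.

Three-point gradient (reference A): Δ to B = (20, 5, -0.1), Δ to C = (-50, -175, +0.4).
∂h/∂x = -0.004769, ∂h/∂y = -0.0009231 (det = -3250).
|∇h| = √(-0.004769² + -0.0009231²) = 0.004858
Seepage velocity v = K·i/n = 480.0 × 0.004858 / 0.34 = 6.858 m/day.
t = 300 / 6.858 = 43.74 days.

44 days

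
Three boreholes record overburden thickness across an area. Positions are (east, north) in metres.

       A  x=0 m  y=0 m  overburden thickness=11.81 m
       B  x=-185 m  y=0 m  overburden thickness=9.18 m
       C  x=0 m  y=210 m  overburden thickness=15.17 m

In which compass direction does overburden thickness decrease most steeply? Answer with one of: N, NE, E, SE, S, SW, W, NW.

∂d/∂x = (9.18 − 11.81) / (-185 − 0) = +0.01422
∂d/∂y = (15.17 − 11.81) / (210 − 0) = +0.01600
Steepest decrease is along −∇f = (-0.01422 E, -0.01600 N) → southwest.

SW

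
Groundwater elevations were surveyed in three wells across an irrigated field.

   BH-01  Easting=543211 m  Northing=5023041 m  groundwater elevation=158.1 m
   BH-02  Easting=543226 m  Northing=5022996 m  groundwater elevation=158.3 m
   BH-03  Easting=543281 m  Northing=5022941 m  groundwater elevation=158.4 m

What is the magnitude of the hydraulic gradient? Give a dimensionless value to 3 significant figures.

0.00698

Three-point gradient (reference BH-01): Δ to BH-02 = (15, -45, +0.2), Δ to BH-03 = (70, -100, +0.3).
∂h/∂x = -0.003939, ∂h/∂y = -0.005758 (det = 1650).
|∇h| = √(-0.003939² + -0.005758²) = 0.006976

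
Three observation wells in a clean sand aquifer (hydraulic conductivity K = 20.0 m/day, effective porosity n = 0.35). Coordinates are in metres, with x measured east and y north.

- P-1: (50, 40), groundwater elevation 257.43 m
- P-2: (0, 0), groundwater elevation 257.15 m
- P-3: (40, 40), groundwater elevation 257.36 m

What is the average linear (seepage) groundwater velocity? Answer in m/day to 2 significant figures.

0.41 m/day

Taking P-1 as reference: P-2−P-1 = (-50, -40, -0.28); P-3−P-1 = (-10, 0, -0.07).
Solve a·Δx + b·Δy = Δh: det = (-50)·0 − (-10)·(-40) = -400.
∂h/∂x = [(-0.28)·0 − (-0.07)·(-40)] / -400 = +0.007000
∂h/∂y = [(-50)·(-0.07) − (-10)·(-0.28)] / -400 = -0.001750
|∇h| = √(0.007000² + -0.001750²) = 0.007215
Seepage velocity v = K·i/n = 20.0 × 0.007215 / 0.35 = 0.4123 m/day.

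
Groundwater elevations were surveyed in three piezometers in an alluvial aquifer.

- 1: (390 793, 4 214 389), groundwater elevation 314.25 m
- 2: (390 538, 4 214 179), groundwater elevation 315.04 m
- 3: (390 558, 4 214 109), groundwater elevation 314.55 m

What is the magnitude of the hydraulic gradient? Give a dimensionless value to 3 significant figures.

Three-point gradient (reference 1): Δ to 2 = (-255, -210, +0.79), Δ to 3 = (-235, -280, +0.30).
∂h/∂x = -0.007175, ∂h/∂y = +0.004950 (det = 22050).
|∇h| = √(-0.007175² + 0.004950²) = 0.008717

0.00872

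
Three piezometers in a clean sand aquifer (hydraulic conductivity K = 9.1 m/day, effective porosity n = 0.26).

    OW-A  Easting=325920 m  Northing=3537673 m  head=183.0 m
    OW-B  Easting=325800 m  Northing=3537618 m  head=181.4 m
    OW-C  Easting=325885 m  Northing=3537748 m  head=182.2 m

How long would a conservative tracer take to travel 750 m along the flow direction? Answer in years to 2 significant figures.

Differences from OW-A: to OW-B (Δx, Δy, Δh) = (-120, -55, -1.6); to OW-C = (-35, 75, -0.8).
Determinant of the coordinate differences = (-120)·75 − (-35)·(-55) = -10925.
∂h/∂x = [(-1.6)·75 − (-0.8)·(-55)] / -10925 = +0.01501
∂h/∂y = [(-120)·(-0.8) − (-35)·(-1.6)] / -10925 = -0.003661
|∇h| = √(0.01501² + -0.003661²) = 0.01545
Seepage velocity v = K·i/n = 9.1 × 0.01545 / 0.26 = 0.5407 m/day.
t = 750 / 0.5407 = 1387 days = 3.8 years.

3.8 years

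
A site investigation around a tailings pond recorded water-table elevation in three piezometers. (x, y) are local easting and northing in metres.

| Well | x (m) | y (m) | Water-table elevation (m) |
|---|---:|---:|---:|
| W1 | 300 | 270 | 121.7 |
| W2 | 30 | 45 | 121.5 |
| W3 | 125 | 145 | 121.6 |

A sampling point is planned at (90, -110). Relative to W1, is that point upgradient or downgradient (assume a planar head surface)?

Differences from W1: to W2 (Δx, Δy, Δh) = (-270, -225, -0.2); to W3 = (-175, -125, -0.1).
Determinant of the coordinate differences = (-270)·(-125) − (-175)·(-225) = -5625.
∂h/∂x = [(-0.2)·(-125) − (-0.1)·(-225)] / -5625 = -0.0004444
∂h/∂y = [(-270)·(-0.1) − (-175)·(-0.2)] / -5625 = +0.001422
Head at (90, -110) = 121.7 + (-0.0004444)·(-210) + (+0.001422)·(-380) = 121.25 m.
That is lower than the 121.7 m at W1, so the point is downgradient.

downgradient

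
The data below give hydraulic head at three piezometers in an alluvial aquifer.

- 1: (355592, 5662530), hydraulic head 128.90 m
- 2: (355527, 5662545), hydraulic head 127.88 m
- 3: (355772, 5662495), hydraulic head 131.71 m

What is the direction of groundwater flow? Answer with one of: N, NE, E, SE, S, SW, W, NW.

With h = a·x + b·y + c and 1 as origin, the differences give:
  (-65)·a + 15·b = -1.02
  180·a + (-35)·b = +2.81
Eliminate b (×(-35) and ×15, subtract): -425·a = -6.450 → a = ∂h/∂x = +0.01518
Back-substitute: b = ∂h/∂y = -0.002235.
Flow = −∇h = (-0.01518 east, +0.002235 north), which points west.

W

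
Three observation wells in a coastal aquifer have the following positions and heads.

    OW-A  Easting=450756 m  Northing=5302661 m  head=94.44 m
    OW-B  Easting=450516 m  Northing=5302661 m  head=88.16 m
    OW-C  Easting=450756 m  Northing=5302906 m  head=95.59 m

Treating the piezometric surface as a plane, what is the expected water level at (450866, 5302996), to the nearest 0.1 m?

∂h/∂x = (88.16 − 94.44) / (450516 − 450756) = +0.02617
∂h/∂y = (95.59 − 94.44) / (5302906 − 5302661) = +0.004694
h(450866, 5302996) = 94.44 + (+0.02617)·(110) + (+0.004694)·(335) = 94.44 +2.878 +1.572 = 98.891 m.

98.9 m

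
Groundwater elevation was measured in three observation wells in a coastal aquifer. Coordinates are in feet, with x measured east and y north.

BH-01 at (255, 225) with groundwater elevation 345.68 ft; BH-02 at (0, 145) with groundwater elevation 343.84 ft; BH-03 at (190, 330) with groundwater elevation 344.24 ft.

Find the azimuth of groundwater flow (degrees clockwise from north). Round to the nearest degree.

309°

Differences from BH-01: to BH-02 (Δx, Δy, Δh) = (-255, -80, -1.84); to BH-03 = (-65, 105, -1.44).
Determinant of the coordinate differences = (-255)·105 − (-65)·(-80) = -31975.
∂h/∂x = [(-1.84)·105 − (-1.44)·(-80)] / -31975 = +0.009645
∂h/∂y = [(-255)·(-1.44) − (-65)·(-1.84)] / -31975 = -0.007744
Flow direction (−∇h) has components (-0.009645 E, +0.007744 N).
Azimuth = atan2(E, N) = atan2(-0.009645, +0.007744) = 308.8° ≈ 309°.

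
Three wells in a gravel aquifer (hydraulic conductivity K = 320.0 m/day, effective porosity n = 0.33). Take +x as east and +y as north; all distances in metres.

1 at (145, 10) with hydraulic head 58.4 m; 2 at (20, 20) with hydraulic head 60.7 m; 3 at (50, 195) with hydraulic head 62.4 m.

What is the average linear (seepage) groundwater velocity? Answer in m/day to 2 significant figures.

21 m/day

With h = a·x + b·y + c and 1 as origin, the differences give:
  (-125)·a + 10·b = +2.3
  (-95)·a + 185·b = +4.0
Eliminate b (×185 and ×10, subtract): -22175·a = 385.50 → a = ∂h/∂x = -0.01738
Back-substitute: b = ∂h/∂y = +0.01269.
|∇h| = √(-0.01738² + 0.01269²) = 0.02152
Seepage velocity v = K·i/n = 320.0 × 0.02152 / 0.33 = 20.87 m/day.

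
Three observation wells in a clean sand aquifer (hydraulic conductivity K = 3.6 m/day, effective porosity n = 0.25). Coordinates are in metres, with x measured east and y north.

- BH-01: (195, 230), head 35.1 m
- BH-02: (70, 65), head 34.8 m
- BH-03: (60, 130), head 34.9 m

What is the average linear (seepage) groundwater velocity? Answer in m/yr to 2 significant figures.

Three-point gradient (reference BH-01): Δ to BH-02 = (-125, -165, -0.3), Δ to BH-03 = (-135, -100, -0.2).
∂h/∂x = +0.0003069, ∂h/∂y = +0.001586 (det = -9775).
|∇h| = √(0.0003069² + 0.001586²) = 0.001615
Seepage velocity v = K·i/n = 3.6 × 0.001615 / 0.25 = 0.02326 m/day = 8.496 m/yr.

8.5 m/yr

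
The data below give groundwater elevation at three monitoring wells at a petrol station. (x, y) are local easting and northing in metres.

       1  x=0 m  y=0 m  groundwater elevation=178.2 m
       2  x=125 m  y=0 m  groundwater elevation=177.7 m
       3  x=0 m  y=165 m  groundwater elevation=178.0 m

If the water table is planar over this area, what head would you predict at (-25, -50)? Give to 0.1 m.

∂h/∂x = (177.7 − 178.2) / (125 − 0) = -0.004000
∂h/∂y = (178.0 − 178.2) / (165 − 0) = -0.001212
h(-25, -50) = 178.2 + (-0.004000)·(-25) + (-0.001212)·(-50) = 178.2 +0.100 +0.061 = 178.361 m.

178.4 m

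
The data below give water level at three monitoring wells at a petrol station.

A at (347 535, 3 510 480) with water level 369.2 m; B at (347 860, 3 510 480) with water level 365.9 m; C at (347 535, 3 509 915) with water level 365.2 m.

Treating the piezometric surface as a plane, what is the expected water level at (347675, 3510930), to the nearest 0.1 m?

371.0 m

∂h/∂x = (365.9 − 369.2) / (347860 − 347535) = -0.01015
∂h/∂y = (365.2 − 369.2) / (3509915 − 3510480) = +0.007080
h(347675, 3510930) = 369.2 + (-0.01015)·(140) + (+0.007080)·(450) = 369.2 -1.422 +3.186 = 370.964 m.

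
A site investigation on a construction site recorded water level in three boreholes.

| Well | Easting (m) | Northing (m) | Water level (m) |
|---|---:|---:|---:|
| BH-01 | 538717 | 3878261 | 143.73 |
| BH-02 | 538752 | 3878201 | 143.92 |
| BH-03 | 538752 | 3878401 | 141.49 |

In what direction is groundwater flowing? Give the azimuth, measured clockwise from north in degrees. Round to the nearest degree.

052°

Differences from BH-01: to BH-02 (Δx, Δy, Δh) = (35, -60, +0.19); to BH-03 = (35, 140, -2.24).
Determinant of the coordinate differences = 35·140 − 35·(-60) = 7000.
∂h/∂x = [(+0.19)·140 − (-2.24)·(-60)] / 7000 = -0.01540
∂h/∂y = [35·(-2.24) − 35·(+0.19)] / 7000 = -0.01215
Flow direction (−∇h) has components (+0.01540 E, +0.01215 N).
Azimuth = atan2(E, N) = atan2(+0.01540, +0.01215) = 51.7° ≈ 052°.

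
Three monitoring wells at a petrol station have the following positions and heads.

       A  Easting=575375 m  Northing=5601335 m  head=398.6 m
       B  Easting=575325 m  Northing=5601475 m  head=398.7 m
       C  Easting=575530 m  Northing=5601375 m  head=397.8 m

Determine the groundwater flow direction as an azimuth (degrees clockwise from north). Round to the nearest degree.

078°

Taking A as reference: B−A = (-50, 140, +0.1); C−A = (155, 40, -0.8).
Solve a·Δx + b·Δy = Δh: det = (-50)·40 − 155·140 = -23700.
∂h/∂x = [(+0.1)·40 − (-0.8)·140] / -23700 = -0.004895
∂h/∂y = [(-50)·(-0.8) − 155·(+0.1)] / -23700 = -0.001034
Flow direction (−∇h) has components (+0.004895 E, +0.001034 N).
Azimuth = atan2(E, N) = atan2(+0.004895, +0.001034) = 78.1° ≈ 078°.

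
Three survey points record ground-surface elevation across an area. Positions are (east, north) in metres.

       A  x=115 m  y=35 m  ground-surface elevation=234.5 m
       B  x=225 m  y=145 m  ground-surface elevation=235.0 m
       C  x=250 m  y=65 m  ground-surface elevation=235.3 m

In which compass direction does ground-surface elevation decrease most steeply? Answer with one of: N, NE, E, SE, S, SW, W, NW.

Taking A as reference: B−A = (110, 110, +0.5); C−A = (135, 30, +0.8).
Determinant of the coordinate differences = 110·30 − 135·110 = -11550.
∂z/∂x = [(+0.5)·30 − (+0.8)·110] / -11550 = +0.006320
∂z/∂y = [110·(+0.8) − 135·(+0.5)] / -11550 = -0.001775
Steepest decrease is along −∇f = (-0.006320 E, +0.001775 N) → west.

W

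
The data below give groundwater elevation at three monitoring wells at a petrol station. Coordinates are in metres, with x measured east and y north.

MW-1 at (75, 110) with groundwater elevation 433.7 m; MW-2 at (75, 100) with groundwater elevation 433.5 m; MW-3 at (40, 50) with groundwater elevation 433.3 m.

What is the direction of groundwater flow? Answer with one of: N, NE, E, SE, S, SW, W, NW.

With h = a·x + b·y + c and MW-1 as origin, the differences give:
  0·a + (-10)·b = -0.2
  (-35)·a + (-60)·b = -0.4
Eliminate b (×(-60) and ×(-10), subtract): -350·a = 8.00 → a = ∂h/∂x = -0.02286
Back-substitute: b = ∂h/∂y = +0.02000.
Flow = −∇h = (+0.02286 east, -0.02000 north), which points southeast.

SE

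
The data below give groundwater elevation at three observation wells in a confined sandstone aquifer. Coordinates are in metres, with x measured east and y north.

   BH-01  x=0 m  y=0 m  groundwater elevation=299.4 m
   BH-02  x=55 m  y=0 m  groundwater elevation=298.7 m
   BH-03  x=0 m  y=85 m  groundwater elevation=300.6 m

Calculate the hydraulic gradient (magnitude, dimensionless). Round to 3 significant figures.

0.0190

∂h/∂x = (298.7 − 299.4) / (55 − 0) = -0.01273
∂h/∂y = (300.6 − 299.4) / (85 − 0) = +0.01412
|∇h| = √(-0.01273² + 0.01412²) = 0.01901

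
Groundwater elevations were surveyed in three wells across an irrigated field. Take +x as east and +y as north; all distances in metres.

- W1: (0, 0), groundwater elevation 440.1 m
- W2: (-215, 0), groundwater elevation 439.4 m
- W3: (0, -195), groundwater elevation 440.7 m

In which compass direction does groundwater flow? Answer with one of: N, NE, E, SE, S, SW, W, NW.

NW

∂h/∂x = (439.4 − 440.1) / (-215 − 0) = +0.003256
∂h/∂y = (440.7 − 440.1) / (-195 − 0) = -0.003077
Flow = −∇h = (-0.003256 east, +0.003077 north), which points northwest.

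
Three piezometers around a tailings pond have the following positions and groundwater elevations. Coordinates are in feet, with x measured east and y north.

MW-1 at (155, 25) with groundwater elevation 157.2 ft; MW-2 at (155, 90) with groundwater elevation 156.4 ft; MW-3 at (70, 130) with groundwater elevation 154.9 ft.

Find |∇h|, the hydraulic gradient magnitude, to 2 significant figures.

0.017

Differences from MW-1: to MW-2 (Δx, Δy, Δh) = (0, 65, -0.8); to MW-3 = (-85, 105, -2.3).
Solve a·Δx + b·Δy = Δh: det = 0·105 − (-85)·65 = 5525.
∂h/∂x = [(-0.8)·105 − (-2.3)·65] / 5525 = +0.01186
∂h/∂y = [0·(-2.3) − (-85)·(-0.8)] / 5525 = -0.01231
|∇h| = √(0.01186² + -0.01231²) = 0.01709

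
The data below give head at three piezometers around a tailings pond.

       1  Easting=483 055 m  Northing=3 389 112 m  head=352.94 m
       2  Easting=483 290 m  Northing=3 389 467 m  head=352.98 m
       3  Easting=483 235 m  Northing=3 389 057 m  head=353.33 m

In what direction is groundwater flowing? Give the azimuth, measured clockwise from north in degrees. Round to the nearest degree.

With h = a·x + b·y + c and 1 as origin, the differences give:
  235·a + 355·b = +0.04
  180·a + (-55)·b = +0.39
Eliminate b (×(-55) and ×355, subtract): -76825·a = -140.650 → a = ∂h/∂x = +0.001831
Back-substitute: b = ∂h/∂y = -0.001099.
Flow direction (−∇h) has components (-0.001831 E, +0.001099 N).
Azimuth = atan2(E, N) = atan2(-0.001831, +0.001099) = 301.0° ≈ 301°.

301°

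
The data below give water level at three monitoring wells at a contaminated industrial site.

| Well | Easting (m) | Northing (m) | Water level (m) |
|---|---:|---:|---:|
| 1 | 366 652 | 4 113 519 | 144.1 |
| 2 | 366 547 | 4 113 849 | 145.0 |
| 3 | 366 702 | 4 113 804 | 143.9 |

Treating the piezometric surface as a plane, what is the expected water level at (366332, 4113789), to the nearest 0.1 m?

With h = a·x + b·y + c and 1 as origin, the differences give:
  (-105)·a + 330·b = +0.9
  50·a + 285·b = -0.2
Eliminate b (×285 and ×330, subtract): -46425·a = 322.50 → a = ∂h/∂x = -0.006947
Back-substitute: b = ∂h/∂y = +0.0005170.
h(366332, 4113789) = 144.1 + (-0.006947)·(-320) + (+0.0005170)·(270) = 144.1 +2.223 +0.140 = 146.463 m.

146.5 m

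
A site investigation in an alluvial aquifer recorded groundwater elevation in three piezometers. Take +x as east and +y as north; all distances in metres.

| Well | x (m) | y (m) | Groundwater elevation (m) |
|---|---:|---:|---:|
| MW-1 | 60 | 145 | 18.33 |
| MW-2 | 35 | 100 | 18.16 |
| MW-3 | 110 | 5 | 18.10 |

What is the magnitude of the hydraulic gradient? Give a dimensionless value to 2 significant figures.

0.0034

Taking MW-1 as reference: MW-2−MW-1 = (-25, -45, -0.17); MW-3−MW-1 = (50, -140, -0.23).
Solve a·Δx + b·Δy = Δh: det = (-25)·(-140) − 50·(-45) = 5750.
∂h/∂x = [(-0.17)·(-140) − (-0.23)·(-45)] / 5750 = +0.002339
∂h/∂y = [(-25)·(-0.23) − 50·(-0.17)] / 5750 = +0.002478
|∇h| = √(0.002339² + 0.002478²) = 0.003408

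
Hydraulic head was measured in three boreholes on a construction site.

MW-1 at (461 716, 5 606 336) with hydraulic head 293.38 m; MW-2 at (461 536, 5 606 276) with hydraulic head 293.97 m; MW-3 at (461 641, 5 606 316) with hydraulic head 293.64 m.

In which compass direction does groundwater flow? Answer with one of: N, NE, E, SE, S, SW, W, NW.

Differences from MW-1: to MW-2 (Δx, Δy, Δh) = (-180, -60, +0.59); to MW-3 = (-75, -20, +0.26).
Determinant of the coordinate differences = (-180)·(-20) − (-75)·(-60) = -900.
∂h/∂x = [(+0.59)·(-20) − (+0.26)·(-60)] / -900 = -0.004222
∂h/∂y = [(-180)·(+0.26) − (-75)·(+0.59)] / -900 = +0.002833
Flow = −∇h = (+0.004222 east, -0.002833 north), which points southeast.

SE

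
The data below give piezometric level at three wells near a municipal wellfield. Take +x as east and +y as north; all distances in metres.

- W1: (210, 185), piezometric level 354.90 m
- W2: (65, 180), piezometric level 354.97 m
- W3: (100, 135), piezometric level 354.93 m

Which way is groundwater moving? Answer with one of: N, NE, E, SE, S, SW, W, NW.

SE

Differences from W1: to W2 (Δx, Δy, Δh) = (-145, -5, +0.07); to W3 = (-110, -50, +0.03).
Solve a·Δx + b·Δy = Δh: det = (-145)·(-50) − (-110)·(-5) = 6700.
∂h/∂x = [(+0.07)·(-50) − (+0.03)·(-5)] / 6700 = -0.0005000
∂h/∂y = [(-145)·(+0.03) − (-110)·(+0.07)] / 6700 = +0.0005000
Flow = −∇h = (+0.0005000 east, -0.0005000 north), which points southeast.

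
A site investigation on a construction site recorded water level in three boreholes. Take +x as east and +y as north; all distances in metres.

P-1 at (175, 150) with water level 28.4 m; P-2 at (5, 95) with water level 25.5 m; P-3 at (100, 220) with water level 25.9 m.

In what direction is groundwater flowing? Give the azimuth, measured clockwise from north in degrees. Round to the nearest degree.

Taking P-1 as reference: P-2−P-1 = (-170, -55, -2.9); P-3−P-1 = (-75, 70, -2.5).
Solve a·Δx + b·Δy = Δh: det = (-170)·70 − (-75)·(-55) = -16025.
∂h/∂x = [(-2.9)·70 − (-2.5)·(-55)] / -16025 = +0.02125
∂h/∂y = [(-170)·(-2.5) − (-75)·(-2.9)] / -16025 = -0.01295
Flow direction (−∇h) has components (-0.02125 E, +0.01295 N).
Azimuth = atan2(E, N) = atan2(-0.02125, +0.01295) = 301.4° ≈ 301°.

301°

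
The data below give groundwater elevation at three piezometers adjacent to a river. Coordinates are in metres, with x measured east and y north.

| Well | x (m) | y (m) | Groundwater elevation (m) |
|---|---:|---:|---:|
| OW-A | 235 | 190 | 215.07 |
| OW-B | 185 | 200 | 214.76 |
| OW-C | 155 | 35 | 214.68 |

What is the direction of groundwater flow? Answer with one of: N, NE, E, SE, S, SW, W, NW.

With h = a·x + b·y + c and OW-A as origin, the differences give:
  (-50)·a + 10·b = -0.31
  (-80)·a + (-155)·b = -0.39
Eliminate b (×(-155) and ×10, subtract): 8550·a = 51.950 → a = ∂h/∂x = +0.006076
Back-substitute: b = ∂h/∂y = -0.0006199.
Flow = −∇h = (-0.006076 east, +0.0006199 north), which points west.

W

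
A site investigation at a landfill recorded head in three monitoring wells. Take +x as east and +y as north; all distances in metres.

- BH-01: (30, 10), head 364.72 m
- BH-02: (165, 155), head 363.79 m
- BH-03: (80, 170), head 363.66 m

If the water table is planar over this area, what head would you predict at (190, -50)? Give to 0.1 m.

365.2 m

Taking BH-01 as reference: BH-02−BH-01 = (135, 145, -0.93); BH-03−BH-01 = (50, 160, -1.06).
Determinant of the coordinate differences = 135·160 − 50·145 = 14350.
∂h/∂x = [(-0.93)·160 − (-1.06)·145] / 14350 = +0.0003415
∂h/∂y = [135·(-1.06) − 50·(-0.93)] / 14350 = -0.006732
h(190, -50) = 364.72 + (+0.0003415)·(160) + (-0.006732)·(-60) = 364.72 +0.055 +0.404 = 365.179 m.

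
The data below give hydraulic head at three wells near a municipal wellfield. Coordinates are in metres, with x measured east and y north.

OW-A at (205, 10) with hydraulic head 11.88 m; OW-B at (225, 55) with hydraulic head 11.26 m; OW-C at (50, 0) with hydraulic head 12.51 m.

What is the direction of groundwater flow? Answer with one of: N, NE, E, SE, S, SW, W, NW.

With h = a·x + b·y + c and OW-A as origin, the differences give:
  20·a + 45·b = -0.62
  (-155)·a + (-10)·b = +0.63
Eliminate b (×(-10) and ×45, subtract): 6775·a = -22.150 → a = ∂h/∂x = -0.003269
Back-substitute: b = ∂h/∂y = -0.01232.
Flow = −∇h = (+0.003269 east, +0.01232 north), which points north.

N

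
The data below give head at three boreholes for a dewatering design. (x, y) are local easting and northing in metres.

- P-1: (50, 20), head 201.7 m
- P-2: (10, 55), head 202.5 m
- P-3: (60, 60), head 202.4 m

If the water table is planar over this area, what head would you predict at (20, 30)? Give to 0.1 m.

Three-point gradient (reference P-1): Δ to P-2 = (-40, 35, +0.8), Δ to P-3 = (10, 40, +0.7).
∂h/∂x = -0.003846, ∂h/∂y = +0.01846 (det = -1950).
h(20, 30) = 201.7 + (-0.003846)·(-30) + (+0.01846)·(10) = 201.7 +0.115 +0.185 = 202.000 m.

202.0 m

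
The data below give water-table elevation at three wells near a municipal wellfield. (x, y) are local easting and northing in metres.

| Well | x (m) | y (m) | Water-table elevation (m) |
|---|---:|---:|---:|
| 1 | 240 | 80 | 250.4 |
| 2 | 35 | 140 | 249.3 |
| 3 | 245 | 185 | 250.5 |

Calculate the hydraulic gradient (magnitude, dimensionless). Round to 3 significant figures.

0.00561

With h = a·x + b·y + c and 1 as origin, the differences give:
  (-205)·a + 60·b = -1.1
  5·a + 105·b = +0.1
Eliminate b (×105 and ×60, subtract): -21825·a = -121.50 → a = ∂h/∂x = +0.005567
Back-substitute: b = ∂h/∂y = +0.0006873.
|∇h| = √(0.005567² + 0.0006873²) = 0.005609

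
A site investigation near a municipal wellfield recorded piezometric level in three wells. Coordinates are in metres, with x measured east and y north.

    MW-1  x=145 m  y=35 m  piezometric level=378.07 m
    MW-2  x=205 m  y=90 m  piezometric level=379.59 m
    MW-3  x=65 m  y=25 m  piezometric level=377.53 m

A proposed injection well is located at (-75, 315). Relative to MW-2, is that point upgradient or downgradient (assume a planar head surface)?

Three-point gradient (reference MW-1): Δ to MW-2 = (60, 55, +1.52), Δ to MW-3 = (-80, -10, -0.54).
∂h/∂x = +0.003816, ∂h/∂y = +0.02347 (det = 3800).
Head at (-75, 315) = 378.07 + (+0.003816)·(-220) + (+0.02347)·(280) = 383.80 m.
That is higher than the 379.59 m at MW-2, so the point is upgradient.

upgradient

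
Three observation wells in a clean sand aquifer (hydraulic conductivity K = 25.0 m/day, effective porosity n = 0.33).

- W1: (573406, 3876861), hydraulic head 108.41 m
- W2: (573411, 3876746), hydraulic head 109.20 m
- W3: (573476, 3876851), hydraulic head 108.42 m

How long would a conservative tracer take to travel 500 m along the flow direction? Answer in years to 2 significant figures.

2.6 years

Differences from W1: to W2 (Δx, Δy, Δh) = (5, -115, +0.79); to W3 = (70, -10, +0.01).
Determinant of the coordinate differences = 5·(-10) − 70·(-115) = 8000.
∂h/∂x = [(+0.79)·(-10) − (+0.01)·(-115)] / 8000 = -0.0008437
∂h/∂y = [5·(+0.01) − 70·(+0.79)] / 8000 = -0.006906
|∇h| = √(-0.0008437² + -0.006906²) = 0.006957
Seepage velocity v = K·i/n = 25.0 × 0.006957 / 0.33 = 0.527 m/day.
t = 500 / 0.527 = 948.8 days = 2.6 years.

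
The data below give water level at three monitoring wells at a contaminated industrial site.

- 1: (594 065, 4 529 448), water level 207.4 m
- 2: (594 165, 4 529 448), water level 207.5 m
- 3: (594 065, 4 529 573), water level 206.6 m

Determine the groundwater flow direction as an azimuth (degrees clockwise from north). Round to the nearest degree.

351°

∂h/∂x = (207.5 − 207.4) / (594165 − 594065) = +0.0010000
∂h/∂y = (206.6 − 207.4) / (4529573 − 4529448) = -0.006400
Flow direction (−∇h) has components (-0.0010000 E, +0.006400 N).
Azimuth = atan2(E, N) = atan2(-0.0010000, +0.006400) = 351.1° ≈ 351°.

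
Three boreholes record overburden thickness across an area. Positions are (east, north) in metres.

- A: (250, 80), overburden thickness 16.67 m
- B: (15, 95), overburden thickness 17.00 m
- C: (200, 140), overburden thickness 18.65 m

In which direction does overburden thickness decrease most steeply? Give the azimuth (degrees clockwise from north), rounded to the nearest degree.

Taking A as reference: B−A = (-235, 15, +0.33); C−A = (-50, 60, +1.98).
Determinant of the coordinate differences = (-235)·60 − (-50)·15 = -13350.
∂d/∂x = [(+0.33)·60 − (+1.98)·15] / -13350 = +0.0007416
∂d/∂y = [(-235)·(+1.98) − (-50)·(+0.33)] / -13350 = +0.03362
Steepest decrease is along −∇f: components (-0.0007416 E, -0.03362 N).
Azimuth = atan2(-0.0007416, -0.03362) = 181.3° ≈ 181°.

181°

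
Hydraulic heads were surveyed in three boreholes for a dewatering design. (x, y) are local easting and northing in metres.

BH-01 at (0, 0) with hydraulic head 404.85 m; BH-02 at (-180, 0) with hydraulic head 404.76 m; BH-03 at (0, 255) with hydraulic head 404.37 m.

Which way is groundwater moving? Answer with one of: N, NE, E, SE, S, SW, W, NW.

N

∂h/∂x = (404.76 − 404.85) / (-180 − 0) = +0.0005000
∂h/∂y = (404.37 − 404.85) / (255 − 0) = -0.001882
Flow = −∇h = (-0.0005000 east, +0.001882 north), which points north.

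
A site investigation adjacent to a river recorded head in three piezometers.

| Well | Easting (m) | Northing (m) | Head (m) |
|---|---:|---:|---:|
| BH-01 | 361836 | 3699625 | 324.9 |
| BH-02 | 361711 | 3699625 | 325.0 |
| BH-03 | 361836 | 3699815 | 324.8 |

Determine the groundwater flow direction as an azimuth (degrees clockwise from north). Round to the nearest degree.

∂h/∂x = (325.0 − 324.9) / (361711 − 361836) = -0.0008000
∂h/∂y = (324.8 − 324.9) / (3699815 − 3699625) = -0.0005263
Flow direction (−∇h) has components (+0.0008000 E, +0.0005263 N).
Azimuth = atan2(E, N) = atan2(+0.0008000, +0.0005263) = 56.7° ≈ 057°.

057°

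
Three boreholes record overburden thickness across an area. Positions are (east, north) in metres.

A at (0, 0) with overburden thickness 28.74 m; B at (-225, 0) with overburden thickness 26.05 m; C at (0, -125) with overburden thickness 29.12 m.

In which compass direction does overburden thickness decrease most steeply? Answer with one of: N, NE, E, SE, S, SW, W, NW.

∂d/∂x = (26.05 − 28.74) / (-225 − 0) = +0.01196
∂d/∂y = (29.12 − 28.74) / (-125 − 0) = -0.003040
Steepest decrease is along −∇f = (-0.01196 E, +0.003040 N) → west.

W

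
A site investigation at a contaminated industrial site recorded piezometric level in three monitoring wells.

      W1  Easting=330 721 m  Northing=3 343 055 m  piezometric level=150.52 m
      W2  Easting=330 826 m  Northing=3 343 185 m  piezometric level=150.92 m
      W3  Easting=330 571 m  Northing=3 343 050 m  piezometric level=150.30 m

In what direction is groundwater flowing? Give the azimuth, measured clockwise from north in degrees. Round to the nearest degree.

216°

With h = a·x + b·y + c and W1 as origin, the differences give:
  105·a + 130·b = +0.40
  (-150)·a + (-5)·b = -0.22
Eliminate b (×(-5) and ×130, subtract): 18975·a = 26.600 → a = ∂h/∂x = +0.001402
Back-substitute: b = ∂h/∂y = +0.001945.
Flow direction (−∇h) has components (-0.001402 E, -0.001945 N).
Azimuth = atan2(E, N) = atan2(-0.001402, -0.001945) = 215.8° ≈ 216°.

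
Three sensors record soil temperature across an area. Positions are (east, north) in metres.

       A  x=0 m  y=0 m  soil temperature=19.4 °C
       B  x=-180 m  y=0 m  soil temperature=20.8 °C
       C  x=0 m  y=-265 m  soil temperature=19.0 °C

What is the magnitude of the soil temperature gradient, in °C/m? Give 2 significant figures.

0.0079 °C/m

∂T/∂x = (20.8 − 19.4) / (-180 − 0) = -0.007778
∂T/∂y = (19.0 − 19.4) / (-265 − 0) = +0.001509
|∇f| = √(-0.007778² + 0.001509²) = 0.007923 °C/m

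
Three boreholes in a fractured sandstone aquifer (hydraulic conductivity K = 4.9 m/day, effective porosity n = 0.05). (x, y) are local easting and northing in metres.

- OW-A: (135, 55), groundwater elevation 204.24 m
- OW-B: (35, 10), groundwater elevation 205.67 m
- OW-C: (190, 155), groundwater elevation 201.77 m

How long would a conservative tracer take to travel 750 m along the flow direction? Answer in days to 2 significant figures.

Differences from OW-A: to OW-B (Δx, Δy, Δh) = (-100, -45, +1.43); to OW-C = (55, 100, -2.47).
Solve a·Δx + b·Δy = Δh: det = (-100)·100 − 55·(-45) = -7525.
∂h/∂x = [(+1.43)·100 − (-2.47)·(-45)] / -7525 = -0.004233
∂h/∂y = [(-100)·(-2.47) − 55·(+1.43)] / -7525 = -0.02237
|∇h| = √(-0.004233² + -0.02237²) = 0.02277
Seepage velocity v = K·i/n = 4.9 × 0.02277 / 0.05 = 2.231 m/day.
t = 750 / 2.231 = 336.2 days.

340 days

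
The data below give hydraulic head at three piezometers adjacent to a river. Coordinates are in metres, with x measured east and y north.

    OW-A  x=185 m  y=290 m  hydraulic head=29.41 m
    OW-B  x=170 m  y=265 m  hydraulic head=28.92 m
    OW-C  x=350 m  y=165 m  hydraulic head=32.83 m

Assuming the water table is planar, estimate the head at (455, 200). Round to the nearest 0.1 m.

35.6 m

Taking OW-A as reference: OW-B−OW-A = (-15, -25, -0.49); OW-C−OW-A = (165, -125, +3.42).
Solve a·Δx + b·Δy = Δh: det = (-15)·(-125) − 165·(-25) = 6000.
∂h/∂x = [(-0.49)·(-125) − (+3.42)·(-25)] / 6000 = +0.02446
∂h/∂y = [(-15)·(+3.42) − 165·(-0.49)] / 6000 = +0.004925
h(455, 200) = 29.41 + (+0.02446)·(270) + (+0.004925)·(-90) = 29.41 +6.604 -0.443 = 35.570 m.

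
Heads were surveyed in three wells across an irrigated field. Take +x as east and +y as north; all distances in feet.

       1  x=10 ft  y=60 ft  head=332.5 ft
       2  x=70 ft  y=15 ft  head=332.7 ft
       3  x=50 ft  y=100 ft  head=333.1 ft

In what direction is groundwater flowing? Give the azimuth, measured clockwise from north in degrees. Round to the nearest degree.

Differences from 1: to 2 (Δx, Δy, Δh) = (60, -45, +0.2); to 3 = (40, 40, +0.6).
Determinant of the coordinate differences = 60·40 − 40·(-45) = 4200.
∂h/∂x = [(+0.2)·40 − (+0.6)·(-45)] / 4200 = +0.008333
∂h/∂y = [60·(+0.6) − 40·(+0.2)] / 4200 = +0.006667
Flow direction (−∇h) has components (-0.008333 E, -0.006667 N).
Azimuth = atan2(E, N) = atan2(-0.008333, -0.006667) = 231.3° ≈ 231°.

231°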